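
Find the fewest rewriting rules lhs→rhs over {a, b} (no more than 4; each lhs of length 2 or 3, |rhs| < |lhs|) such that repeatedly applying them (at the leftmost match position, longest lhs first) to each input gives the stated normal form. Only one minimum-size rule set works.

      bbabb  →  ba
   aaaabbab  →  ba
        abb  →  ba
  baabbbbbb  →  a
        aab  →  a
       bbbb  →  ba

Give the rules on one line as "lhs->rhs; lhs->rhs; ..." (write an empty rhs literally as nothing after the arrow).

  | bbabb => aabb => abb => ba
  | aaaabbab => aaabbab => aabbab => abbab => baab => bab => ba
  | abb => ba
  | baabbbbbb => babbbbbb => bbabbbb => aabbbb => abbbb => babb => bba => aa => a

aa->a; ab->a; abb->ba; bb->a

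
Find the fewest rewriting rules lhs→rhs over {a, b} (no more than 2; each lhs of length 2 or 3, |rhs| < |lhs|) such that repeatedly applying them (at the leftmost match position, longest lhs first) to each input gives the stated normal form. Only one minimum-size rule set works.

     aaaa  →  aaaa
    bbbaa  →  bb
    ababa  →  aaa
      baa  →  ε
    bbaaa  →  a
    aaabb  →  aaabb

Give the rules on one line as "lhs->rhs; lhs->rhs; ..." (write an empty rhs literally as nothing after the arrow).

  | aaaa
  | bbbaa => bb
  | ababa => aaba => aaa
  | baa => ε

ba->a; baa->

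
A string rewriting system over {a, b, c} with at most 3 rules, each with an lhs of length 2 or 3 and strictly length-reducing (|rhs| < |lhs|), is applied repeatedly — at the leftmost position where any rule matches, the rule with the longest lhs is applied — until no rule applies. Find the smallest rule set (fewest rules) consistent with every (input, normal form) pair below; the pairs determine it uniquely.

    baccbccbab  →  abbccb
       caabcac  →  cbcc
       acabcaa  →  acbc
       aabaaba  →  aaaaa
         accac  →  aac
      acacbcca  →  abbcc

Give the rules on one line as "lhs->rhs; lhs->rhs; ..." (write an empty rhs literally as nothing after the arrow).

acc->ab; ba->a; ca->c

  | baccbccbab => accbccbab => abbccbab => abbccab => abbccb
  | caabcac => cabcac => cbcac => cbcc
  | acabcaa => acbcaa => acbca => acbc
  | aabaaba => aaaaba => aaaaa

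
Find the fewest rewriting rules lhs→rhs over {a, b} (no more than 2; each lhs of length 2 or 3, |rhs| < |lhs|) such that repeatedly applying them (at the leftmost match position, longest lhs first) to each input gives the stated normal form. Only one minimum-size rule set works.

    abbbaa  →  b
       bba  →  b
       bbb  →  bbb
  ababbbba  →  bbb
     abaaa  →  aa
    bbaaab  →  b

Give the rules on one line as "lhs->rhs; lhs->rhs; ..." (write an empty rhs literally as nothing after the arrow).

  | abbbaa => bbbaa => bba => b
  | bba => b
  | bbb
  | ababbbba => babbbba => bbbba => bbb

ab->b; ba->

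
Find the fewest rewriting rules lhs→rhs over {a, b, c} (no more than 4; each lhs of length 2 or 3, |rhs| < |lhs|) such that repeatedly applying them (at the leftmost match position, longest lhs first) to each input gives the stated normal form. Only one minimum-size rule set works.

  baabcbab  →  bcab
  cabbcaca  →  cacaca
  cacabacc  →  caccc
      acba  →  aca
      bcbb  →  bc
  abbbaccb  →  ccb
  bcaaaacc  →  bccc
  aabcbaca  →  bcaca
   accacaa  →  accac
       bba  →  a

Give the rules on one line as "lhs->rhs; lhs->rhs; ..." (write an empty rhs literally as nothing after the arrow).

  | baabcbab => aabcbab => bcbab => bcab
  | cabbcaca => cacaca
  | cacabacc => cacaacc => caccc
  | acba => aca

aa->; ba->a; bb->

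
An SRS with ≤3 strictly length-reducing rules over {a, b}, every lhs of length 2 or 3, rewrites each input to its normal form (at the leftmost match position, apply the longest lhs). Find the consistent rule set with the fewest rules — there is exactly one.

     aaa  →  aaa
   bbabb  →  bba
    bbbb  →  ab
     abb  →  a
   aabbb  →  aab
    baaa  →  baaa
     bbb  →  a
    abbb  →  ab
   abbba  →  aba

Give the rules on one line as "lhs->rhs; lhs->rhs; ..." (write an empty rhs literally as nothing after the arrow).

  | aaa
  | bbabb => bba
  | bbbb => ab
  | abb => a

abb->a; bbb->a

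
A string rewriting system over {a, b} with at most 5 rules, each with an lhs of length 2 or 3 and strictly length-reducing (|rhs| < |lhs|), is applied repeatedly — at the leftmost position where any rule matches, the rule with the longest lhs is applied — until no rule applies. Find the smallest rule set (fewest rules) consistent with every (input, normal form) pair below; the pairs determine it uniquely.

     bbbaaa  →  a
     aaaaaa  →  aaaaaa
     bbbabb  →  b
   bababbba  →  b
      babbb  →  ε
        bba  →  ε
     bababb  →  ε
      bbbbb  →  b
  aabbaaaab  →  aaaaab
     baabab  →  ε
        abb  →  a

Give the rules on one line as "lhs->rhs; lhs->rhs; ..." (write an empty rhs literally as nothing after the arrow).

ba->b; baa->; bb->; bba->

  | bbbaaa => baaa => a
  | aaaaaa
  | bbbabb => babb => bbb => b
  | bababbba => bbabbba => bbba => ba => b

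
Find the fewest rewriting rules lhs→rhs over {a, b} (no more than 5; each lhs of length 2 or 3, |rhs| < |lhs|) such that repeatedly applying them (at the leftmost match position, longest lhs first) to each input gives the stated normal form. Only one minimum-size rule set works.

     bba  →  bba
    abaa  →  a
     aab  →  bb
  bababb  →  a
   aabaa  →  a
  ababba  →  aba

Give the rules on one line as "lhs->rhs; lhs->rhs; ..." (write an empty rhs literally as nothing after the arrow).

  | bba
  | abaa => abb => a
  | aab => bb
  | bababb => abb => a

aa->b; abb->a; bab->; bbb->a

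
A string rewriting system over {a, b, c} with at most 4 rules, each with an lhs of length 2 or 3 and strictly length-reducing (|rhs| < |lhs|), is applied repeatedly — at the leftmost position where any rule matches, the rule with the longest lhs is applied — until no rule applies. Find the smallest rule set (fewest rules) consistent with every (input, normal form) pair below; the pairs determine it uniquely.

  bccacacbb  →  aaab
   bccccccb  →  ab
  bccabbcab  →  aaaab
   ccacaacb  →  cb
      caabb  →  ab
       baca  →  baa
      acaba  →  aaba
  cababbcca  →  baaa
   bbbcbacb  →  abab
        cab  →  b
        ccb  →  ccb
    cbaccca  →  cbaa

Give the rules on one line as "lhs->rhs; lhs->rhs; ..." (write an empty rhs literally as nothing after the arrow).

  | bccacacbb => acacacbb => aacacbb => aaacbb => aaabb => aaab
  | bccccccb => acccccb => accccb => acccb => accb => acb => ab
  | bccabbcab => acabbcab => aabbcab => aabcab => aaaab
  | ccacaacb => ccaacb => cacb => cb

ac->a; bb->b; bc->a; ca->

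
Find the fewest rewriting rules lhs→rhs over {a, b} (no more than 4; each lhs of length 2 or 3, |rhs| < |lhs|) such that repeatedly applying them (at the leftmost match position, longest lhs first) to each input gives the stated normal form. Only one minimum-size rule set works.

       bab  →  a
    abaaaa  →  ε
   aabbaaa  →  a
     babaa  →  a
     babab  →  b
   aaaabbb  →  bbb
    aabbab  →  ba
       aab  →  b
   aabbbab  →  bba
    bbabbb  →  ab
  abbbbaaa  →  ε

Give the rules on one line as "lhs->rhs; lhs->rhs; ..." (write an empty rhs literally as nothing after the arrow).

  | bab => a
  | abaaaa => aaaa => aa => ε
  | aabbaaa => bbaaa => baa => a
  | babaa => aaa => a

aa->; abb->a; baa->a; bab->a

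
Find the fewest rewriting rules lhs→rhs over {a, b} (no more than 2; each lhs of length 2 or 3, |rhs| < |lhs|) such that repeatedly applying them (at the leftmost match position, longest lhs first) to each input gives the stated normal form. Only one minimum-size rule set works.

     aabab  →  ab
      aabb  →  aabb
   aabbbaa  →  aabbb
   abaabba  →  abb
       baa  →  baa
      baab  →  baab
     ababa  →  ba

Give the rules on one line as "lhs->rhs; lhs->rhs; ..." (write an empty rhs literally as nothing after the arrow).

  | aabab => ab
  | aabb
  | aabbbaa => aabbba => aabbb
  | abaabba => abba => abb

aba->; bba->bb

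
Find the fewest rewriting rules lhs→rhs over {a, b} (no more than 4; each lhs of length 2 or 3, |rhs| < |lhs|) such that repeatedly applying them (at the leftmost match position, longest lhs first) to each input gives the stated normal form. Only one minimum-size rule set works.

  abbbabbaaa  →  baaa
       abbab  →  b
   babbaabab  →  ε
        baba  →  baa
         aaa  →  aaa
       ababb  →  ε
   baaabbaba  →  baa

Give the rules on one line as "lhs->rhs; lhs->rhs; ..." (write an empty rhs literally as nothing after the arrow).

  | abbbabbaaa => bbbabbaaa => babbaaa => bbbaaa => baaa
  | abbab => bbab => ab => b
  | babbaabab => bbbaabab => baabab => baaab => baab => bab => bb => ε
  | baba => baa

ab->b; aba->aa; bb->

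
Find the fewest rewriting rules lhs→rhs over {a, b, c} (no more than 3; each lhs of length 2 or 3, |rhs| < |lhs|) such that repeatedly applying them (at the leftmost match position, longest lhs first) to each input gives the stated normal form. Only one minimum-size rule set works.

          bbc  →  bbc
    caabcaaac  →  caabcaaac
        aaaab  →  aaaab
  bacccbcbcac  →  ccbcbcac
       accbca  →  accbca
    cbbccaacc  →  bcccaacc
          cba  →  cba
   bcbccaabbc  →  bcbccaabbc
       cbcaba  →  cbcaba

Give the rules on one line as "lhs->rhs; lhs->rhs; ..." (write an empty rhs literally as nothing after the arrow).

  | bbc
  | caabcaaac
  | aaaab
  | bacccbcbcac => ccbcbcac

bac->; cbb->bc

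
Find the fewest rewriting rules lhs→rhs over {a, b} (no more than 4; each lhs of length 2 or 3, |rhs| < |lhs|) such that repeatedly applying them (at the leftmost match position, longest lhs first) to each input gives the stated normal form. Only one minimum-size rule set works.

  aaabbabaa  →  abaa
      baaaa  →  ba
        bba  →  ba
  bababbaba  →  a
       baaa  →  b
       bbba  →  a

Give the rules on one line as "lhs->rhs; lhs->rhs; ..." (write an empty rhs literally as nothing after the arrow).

aaa->b; abb->ba; bb->b; bbb->

  | aaabbabaa => bbbabaa => abaa
  | baaaa => bba => ba
  | bba => ba
  | bababbaba => babbaaba => bbaaaba => baaaba => bbba => a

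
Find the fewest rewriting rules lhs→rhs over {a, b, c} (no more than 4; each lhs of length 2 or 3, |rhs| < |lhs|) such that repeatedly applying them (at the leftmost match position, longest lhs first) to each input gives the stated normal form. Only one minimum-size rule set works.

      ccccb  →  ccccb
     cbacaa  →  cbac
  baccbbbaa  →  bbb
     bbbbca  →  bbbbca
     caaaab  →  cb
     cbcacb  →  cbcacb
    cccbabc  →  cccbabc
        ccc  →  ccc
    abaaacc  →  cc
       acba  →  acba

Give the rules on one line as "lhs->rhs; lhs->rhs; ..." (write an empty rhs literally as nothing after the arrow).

aa->; acc->; baa->

  | ccccb
  | cbacaa => cbac
  | baccbbbaa => bbbbaa => bbb
  | bbbbca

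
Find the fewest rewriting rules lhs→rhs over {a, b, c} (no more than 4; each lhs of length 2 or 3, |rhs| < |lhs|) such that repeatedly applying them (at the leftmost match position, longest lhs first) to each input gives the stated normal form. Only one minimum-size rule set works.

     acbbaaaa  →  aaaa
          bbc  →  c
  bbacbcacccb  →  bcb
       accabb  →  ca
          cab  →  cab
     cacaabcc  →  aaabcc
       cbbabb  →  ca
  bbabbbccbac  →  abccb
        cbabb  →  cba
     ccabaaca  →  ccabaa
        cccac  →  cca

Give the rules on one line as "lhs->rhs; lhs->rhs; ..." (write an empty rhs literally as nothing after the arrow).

ac->; bb->; cac->a

  | acbbaaaa => bbaaaa => aaaa
  | bbc => c
  | bbacbcacccb => acbcacccb => bcacccb => baccb => bcb
  | accabb => cabb => ca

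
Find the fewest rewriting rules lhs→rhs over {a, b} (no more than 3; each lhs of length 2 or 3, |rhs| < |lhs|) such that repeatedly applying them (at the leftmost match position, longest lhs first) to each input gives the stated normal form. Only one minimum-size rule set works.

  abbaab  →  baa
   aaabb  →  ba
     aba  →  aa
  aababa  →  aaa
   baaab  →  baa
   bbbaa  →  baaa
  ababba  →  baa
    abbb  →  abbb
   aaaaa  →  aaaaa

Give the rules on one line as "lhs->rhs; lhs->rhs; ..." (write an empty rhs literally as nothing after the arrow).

  | abbaab => aaaab => aaba => baa
  | aaabb => abab => aab => ba
  | aba => aa
  | aababa => baaba => bbaa => aaa

aab->ba; aba->aa; bba->aa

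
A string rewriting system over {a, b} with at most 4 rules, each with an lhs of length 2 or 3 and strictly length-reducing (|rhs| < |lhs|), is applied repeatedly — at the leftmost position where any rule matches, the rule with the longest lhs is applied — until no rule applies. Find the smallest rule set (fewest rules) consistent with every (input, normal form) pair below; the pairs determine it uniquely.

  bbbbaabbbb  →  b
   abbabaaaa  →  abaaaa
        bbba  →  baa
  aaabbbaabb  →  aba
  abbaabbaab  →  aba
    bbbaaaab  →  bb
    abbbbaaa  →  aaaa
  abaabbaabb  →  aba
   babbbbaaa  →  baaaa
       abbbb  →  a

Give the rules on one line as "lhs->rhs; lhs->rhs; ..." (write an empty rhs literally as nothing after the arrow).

  | bbbbaabbbb => babaabbbb => aabbbb => bbbbb => babb => b
  | abbabaaaa => abaaaa
  | bbba => baa
  | aaabbbaabb => abbbbaabb => ababaabb => aaabb => abbb => aba

aab->bb; bab->; bbb->ba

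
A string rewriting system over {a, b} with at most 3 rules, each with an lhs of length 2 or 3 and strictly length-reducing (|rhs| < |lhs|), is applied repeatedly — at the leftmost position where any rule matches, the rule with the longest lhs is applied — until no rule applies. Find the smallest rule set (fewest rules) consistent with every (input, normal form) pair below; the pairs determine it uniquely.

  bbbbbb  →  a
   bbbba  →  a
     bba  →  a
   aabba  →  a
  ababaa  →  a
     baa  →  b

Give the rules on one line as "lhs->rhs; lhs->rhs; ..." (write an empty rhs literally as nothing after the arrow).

aa->a; ba->b; bb->a

  | bbbbbb => abbbb => aabb => abb => aa => a
  | bbbba => abba => aaa => aa => a
  | bba => aa => a
  | aabba => abba => aaa => aa => a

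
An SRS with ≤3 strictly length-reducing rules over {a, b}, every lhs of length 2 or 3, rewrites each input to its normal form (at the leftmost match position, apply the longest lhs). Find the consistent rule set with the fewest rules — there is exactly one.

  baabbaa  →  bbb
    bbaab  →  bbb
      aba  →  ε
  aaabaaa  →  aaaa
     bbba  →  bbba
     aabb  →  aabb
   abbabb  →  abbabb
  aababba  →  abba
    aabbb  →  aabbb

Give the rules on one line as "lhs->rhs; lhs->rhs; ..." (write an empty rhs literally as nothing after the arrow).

aba->; baa->b

  | baabbaa => bbbaa => bbb
  | bbaab => bbb
  | aba => ε
  | aaabaaa => aaaa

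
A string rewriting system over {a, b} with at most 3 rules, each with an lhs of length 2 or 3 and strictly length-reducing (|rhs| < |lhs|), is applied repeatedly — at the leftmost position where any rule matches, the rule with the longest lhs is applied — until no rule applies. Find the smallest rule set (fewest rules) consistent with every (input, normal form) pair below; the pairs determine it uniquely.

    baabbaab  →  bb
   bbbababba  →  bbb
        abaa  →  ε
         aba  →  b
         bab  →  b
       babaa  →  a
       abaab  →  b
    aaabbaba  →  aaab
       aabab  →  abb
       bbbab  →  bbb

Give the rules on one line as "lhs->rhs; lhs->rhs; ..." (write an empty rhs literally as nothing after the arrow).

aba->b; ba->

  | baabbaab => abbaab => abab => bb
  | bbbababba => bbbabba => bbbba => bbb
  | abaa => ba => ε
  | aba => b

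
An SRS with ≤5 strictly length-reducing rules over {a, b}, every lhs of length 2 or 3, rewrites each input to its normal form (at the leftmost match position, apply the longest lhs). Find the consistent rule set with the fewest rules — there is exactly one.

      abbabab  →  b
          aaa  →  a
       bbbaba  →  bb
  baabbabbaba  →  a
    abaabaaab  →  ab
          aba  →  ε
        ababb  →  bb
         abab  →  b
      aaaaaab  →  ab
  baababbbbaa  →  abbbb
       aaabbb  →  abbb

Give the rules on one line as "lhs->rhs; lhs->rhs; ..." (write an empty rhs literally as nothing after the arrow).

aa->a; aba->; ba->b; bab->

  | abbabab => abab => b
  | aaa => aa => a
  | bbbaba => bba => bb
  | baabbabbaba => babbabbaba => babbaba => baba => a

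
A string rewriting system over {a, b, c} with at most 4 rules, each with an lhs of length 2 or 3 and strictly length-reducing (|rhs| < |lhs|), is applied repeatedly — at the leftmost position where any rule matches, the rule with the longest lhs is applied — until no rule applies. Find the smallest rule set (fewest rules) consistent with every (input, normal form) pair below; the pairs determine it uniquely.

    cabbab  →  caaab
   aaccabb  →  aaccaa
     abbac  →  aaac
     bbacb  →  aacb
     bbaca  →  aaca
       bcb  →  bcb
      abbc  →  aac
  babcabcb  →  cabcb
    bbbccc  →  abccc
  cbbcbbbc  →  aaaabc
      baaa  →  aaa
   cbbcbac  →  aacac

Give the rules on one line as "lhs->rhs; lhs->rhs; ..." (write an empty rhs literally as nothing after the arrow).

  | cabbab => caaab
  | aaccabb => aaccaa
  | abbac => aaac
  | bbacb => aacb

ba->a; bab->; bb->a; cbb->aa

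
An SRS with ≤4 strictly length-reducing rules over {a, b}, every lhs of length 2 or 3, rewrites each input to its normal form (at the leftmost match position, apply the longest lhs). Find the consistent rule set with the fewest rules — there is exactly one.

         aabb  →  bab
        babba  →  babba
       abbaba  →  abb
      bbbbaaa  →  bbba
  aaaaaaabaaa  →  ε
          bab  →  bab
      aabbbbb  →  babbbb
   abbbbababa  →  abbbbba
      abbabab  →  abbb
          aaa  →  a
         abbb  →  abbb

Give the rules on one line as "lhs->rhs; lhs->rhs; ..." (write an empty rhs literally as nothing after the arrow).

aa->; aab->ba; aba->; baa->

  | aabb => bab
  | babba
  | abbaba => abb
  | bbbbaaa => bbba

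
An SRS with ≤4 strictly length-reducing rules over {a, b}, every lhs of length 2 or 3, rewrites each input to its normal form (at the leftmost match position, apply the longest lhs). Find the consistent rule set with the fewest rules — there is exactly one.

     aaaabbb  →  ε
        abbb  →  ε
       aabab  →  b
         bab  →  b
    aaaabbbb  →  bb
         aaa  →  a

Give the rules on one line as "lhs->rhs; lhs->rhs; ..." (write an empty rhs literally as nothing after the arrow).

aa->; ab->; abb->bb; bbb->ab

  | aaaabbb => aabbb => bbb => ab => ε
  | abbb => bbb => ab => ε
  | aabab => bab => b
  | bab => b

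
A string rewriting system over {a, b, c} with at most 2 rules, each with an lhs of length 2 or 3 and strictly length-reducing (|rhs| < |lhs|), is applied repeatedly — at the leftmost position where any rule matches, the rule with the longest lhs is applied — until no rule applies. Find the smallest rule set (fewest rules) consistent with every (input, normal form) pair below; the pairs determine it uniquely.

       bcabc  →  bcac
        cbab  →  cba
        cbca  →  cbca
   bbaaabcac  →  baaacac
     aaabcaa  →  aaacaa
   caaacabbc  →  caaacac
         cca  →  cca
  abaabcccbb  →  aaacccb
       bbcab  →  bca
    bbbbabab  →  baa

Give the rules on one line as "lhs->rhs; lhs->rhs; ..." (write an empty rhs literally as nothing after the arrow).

  | bcabc => bcac
  | cbab => cba
  | cbca
  | bbaaabcac => baaabcac => baaacac

ab->a; bb->b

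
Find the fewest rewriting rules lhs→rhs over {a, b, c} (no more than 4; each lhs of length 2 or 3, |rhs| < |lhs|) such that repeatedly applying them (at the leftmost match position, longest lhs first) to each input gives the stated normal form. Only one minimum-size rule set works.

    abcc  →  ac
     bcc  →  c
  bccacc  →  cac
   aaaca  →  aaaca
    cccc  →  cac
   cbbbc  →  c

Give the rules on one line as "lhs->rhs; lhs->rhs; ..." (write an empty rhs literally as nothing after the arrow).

bc->c; cc->c; ccc->ca

  | abcc => acc => ac
  | bcc => cc => c
  | bccacc => ccacc => cacc => cac
  | aaaca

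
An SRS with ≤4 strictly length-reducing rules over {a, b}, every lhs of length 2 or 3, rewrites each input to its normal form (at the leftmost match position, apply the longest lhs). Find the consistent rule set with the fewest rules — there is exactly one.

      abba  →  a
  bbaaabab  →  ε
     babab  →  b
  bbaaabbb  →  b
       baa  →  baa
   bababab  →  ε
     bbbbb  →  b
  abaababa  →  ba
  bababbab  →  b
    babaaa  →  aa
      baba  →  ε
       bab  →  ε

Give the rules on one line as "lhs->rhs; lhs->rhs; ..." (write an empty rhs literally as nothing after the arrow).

ab->b; aba->b; bb->

  | abba => bba => a
  | bbaaabab => aaabab => aabb => abb => bb => ε
  | babab => bbb => b
  | bbaaabbb => aaabbb => aabbb => abbb => bbb => b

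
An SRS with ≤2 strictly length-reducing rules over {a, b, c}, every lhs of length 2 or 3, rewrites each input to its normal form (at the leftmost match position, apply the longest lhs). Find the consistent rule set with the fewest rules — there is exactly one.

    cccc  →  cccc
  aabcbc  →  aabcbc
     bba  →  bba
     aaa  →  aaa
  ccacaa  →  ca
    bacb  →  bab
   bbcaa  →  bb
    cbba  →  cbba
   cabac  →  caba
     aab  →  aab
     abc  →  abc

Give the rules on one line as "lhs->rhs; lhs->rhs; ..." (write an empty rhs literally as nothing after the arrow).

ac->a; caa->

  | cccc
  | aabcbc
  | bba
  | aaa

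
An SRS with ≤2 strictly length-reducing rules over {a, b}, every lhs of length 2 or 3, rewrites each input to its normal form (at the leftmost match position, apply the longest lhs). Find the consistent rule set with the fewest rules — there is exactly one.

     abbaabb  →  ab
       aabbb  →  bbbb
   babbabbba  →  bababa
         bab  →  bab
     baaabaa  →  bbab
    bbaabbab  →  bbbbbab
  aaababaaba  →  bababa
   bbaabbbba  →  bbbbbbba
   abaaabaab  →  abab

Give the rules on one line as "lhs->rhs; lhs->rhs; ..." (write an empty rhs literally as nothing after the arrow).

aa->b; abb->ab

  | abbaabb => abaabb => abbbb => abbb => abb => ab
  | aabbb => bbbb
  | babbabbba => bababbba => bababba => bababa
  | bab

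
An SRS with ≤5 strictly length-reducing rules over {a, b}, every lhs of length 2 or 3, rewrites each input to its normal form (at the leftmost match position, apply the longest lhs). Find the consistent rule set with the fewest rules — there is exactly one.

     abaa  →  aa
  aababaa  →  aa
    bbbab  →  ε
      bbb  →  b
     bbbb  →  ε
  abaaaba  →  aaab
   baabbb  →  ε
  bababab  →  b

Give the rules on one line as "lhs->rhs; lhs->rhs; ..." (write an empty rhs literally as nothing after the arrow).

abb->b; ba->b; baa->a; bb->

  | abaa => aa
  | aababaa => aabbaa => abaa => aa
  | bbbab => bab => bb => ε
  | bbb => b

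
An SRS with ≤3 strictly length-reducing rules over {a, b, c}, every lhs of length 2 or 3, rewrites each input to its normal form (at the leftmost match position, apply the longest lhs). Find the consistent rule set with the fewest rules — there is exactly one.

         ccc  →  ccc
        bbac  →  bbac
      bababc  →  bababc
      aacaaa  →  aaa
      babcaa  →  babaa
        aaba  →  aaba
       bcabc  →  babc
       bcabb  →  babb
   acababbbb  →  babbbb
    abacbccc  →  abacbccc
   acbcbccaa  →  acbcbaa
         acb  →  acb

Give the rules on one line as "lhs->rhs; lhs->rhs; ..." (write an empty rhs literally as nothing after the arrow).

  | ccc
  | bbac
  | bababc
  | aacaaa => aaa

aca->; ca->a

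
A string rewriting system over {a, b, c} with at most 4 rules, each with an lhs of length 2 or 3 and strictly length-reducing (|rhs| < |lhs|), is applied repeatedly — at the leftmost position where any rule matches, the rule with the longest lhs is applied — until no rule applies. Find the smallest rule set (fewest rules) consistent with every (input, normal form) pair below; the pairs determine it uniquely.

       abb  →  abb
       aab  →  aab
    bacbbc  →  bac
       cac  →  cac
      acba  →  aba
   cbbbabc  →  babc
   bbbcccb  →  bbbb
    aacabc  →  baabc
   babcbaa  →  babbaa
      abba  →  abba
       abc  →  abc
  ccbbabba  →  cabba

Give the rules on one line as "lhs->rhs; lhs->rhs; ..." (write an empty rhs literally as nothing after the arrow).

  | abb
  | aab
  | bacbbc => bac
  | cac

aac->ba; cb->b; cbb->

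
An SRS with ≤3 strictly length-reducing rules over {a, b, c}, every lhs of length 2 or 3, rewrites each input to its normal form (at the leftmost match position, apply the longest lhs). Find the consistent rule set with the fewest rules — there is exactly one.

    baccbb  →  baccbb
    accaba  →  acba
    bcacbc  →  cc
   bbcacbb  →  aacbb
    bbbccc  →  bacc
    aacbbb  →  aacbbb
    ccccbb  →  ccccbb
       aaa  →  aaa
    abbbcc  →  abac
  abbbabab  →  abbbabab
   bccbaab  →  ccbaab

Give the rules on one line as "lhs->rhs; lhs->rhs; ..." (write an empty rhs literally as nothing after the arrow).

  | baccbb
  | accaba => acba
  | bcacbc => cacbc => cbc => cc
  | bbcacbb => aacbb

bbc->a; bc->c; ca->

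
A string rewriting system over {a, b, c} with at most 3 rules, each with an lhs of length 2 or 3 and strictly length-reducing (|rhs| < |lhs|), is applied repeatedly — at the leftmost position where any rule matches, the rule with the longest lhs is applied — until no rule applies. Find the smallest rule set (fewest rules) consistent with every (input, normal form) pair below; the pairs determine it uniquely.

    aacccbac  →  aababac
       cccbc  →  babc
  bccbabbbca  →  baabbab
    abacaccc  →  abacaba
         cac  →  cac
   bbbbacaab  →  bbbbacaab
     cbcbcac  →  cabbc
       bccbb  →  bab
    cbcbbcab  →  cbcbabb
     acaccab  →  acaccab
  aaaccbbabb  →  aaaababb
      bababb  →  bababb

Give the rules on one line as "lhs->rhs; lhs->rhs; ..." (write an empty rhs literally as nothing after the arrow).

bca->ab; ccb->a; ccc->ba

  | aacccbac => aababac
  | cccbc => babc
  | bccbabbbca => baabbbca => baabbab
  | abacaccc => abacaba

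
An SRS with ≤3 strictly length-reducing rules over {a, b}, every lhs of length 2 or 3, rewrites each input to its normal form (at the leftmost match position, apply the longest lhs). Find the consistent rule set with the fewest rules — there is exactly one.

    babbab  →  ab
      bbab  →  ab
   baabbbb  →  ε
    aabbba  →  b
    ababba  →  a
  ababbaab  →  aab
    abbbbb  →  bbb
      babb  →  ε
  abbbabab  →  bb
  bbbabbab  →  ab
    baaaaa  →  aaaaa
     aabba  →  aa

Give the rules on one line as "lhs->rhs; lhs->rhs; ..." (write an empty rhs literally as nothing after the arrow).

aba->b; abb->; ba->a

  | babbab => abbab => ab
  | bbab => bab => ab
  | baabbbb => aabbbb => abb => ε
  | aabbba => aba => b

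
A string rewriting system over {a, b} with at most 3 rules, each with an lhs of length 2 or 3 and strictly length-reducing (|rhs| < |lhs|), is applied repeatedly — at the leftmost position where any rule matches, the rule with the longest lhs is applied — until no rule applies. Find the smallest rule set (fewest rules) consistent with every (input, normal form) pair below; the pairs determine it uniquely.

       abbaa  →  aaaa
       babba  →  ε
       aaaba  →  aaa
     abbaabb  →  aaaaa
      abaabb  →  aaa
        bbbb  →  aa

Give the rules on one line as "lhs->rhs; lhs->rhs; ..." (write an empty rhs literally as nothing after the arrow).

  | abbaa => aaaa
  | babba => ba => ε
  | aaaba => aaa
  | abbaabb => aaaabb => aaaaa

ba->; bab->; bb->a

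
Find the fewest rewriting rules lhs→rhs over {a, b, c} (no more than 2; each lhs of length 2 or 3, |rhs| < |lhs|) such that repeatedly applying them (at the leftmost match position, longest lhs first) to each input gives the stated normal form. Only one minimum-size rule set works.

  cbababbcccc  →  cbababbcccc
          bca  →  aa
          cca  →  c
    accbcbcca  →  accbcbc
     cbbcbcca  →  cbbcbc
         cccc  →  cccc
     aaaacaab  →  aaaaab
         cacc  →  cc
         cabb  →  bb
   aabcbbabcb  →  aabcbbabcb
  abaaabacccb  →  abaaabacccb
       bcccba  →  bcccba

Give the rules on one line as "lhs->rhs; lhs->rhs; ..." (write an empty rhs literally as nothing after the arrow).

bca->aa; ca->

  | cbababbcccc
  | bca => aa
  | cca => c
  | accbcbcca => accbcbc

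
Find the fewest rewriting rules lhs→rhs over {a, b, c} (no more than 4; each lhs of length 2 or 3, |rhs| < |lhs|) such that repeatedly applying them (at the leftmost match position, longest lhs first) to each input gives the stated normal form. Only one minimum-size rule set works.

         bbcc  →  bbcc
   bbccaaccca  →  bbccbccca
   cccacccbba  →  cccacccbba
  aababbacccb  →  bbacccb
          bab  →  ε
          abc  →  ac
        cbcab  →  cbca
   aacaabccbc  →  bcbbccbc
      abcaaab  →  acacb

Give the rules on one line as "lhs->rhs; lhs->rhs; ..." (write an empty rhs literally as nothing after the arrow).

aa->b; aaa->ac; ab->a; bab->

  | bbcc
  | bbccaaccca => bbccbccca
  | cccacccbba
  | aababbacccb => bbabbacccb => bbacccb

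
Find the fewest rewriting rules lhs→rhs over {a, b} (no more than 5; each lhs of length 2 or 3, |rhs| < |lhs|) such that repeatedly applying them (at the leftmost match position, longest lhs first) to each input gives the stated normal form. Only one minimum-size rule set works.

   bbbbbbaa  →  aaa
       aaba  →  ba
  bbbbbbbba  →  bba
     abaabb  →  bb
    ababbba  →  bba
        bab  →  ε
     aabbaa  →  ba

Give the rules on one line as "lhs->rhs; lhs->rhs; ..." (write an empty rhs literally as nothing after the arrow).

  | bbbbbbaa => abbbaa => bbbaa => aaa
  | aaba => aba => ba
  | bbbbbbbba => abbbbba => bbbbba => abba => bba
  | abaabb => baabb => abb => bb

ab->b; baa->a; bab->; bbb->a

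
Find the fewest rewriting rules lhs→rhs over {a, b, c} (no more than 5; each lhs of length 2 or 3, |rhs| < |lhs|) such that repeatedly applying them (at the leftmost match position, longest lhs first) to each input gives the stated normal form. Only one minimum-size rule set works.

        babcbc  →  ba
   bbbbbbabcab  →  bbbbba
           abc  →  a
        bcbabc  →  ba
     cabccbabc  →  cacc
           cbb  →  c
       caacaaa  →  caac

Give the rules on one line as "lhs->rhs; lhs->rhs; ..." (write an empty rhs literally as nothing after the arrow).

  | babcbc => babc => ba
  | bbbbbbabcab => bbbbbbaab => bbbbbbca => bbbbba
  | abc => a
  | bcbabc => babc => ba

aab->ca; aca->ac; bc->; cb->c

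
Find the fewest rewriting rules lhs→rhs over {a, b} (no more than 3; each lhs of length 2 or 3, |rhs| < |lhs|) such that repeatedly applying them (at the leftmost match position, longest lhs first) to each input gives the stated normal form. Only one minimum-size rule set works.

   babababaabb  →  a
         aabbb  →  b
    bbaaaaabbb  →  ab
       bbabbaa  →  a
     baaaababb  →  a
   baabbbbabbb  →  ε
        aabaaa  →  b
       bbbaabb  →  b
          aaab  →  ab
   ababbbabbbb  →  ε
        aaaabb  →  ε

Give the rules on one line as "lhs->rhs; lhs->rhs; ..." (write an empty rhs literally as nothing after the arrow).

aa->; ba->b; bb->

  | babababaabb => bbababaabb => ababaabb => abbaabb => aaabb => abb => a
  | aabbb => bbb => b
  | bbaaaaabbb => aaaaabbb => aaabbb => abbb => ab
  | bbabbaa => abbaa => aaa => a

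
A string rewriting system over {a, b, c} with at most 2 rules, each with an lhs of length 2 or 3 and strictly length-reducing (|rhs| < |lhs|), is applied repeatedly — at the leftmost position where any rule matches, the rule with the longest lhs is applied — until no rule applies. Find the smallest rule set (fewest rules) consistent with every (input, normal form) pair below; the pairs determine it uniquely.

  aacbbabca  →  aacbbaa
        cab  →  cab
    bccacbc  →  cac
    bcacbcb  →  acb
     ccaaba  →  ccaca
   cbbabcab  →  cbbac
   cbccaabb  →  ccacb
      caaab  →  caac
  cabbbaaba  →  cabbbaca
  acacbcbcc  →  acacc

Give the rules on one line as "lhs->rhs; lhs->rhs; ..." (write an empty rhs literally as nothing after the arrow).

aab->ac; bc->

  | aacbbabca => aacbbaa
  | cab
  | bccacbc => cacbc => cac
  | bcacbcb => acbcb => acb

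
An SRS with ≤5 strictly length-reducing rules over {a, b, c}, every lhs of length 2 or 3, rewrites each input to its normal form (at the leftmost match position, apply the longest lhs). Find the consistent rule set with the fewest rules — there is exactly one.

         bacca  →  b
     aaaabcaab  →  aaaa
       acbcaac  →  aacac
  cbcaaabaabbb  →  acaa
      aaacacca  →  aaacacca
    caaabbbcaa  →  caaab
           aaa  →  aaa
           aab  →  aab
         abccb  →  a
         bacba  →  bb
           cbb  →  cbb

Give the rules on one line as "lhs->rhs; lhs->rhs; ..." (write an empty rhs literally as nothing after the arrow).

abb->a; ba->b; bc->b; cba->ac

  | bacca => bcca => bca => ba => b
  | aaaabcaab => aaaabaab => aaaabab => aaaabb => aaaa
  | acbcaac => acbaac => aacac
  | cbcaaabaabbb => cbaaabaabbb => acaabaabbb => acaababbb => acaabbbb => acaabb => acaa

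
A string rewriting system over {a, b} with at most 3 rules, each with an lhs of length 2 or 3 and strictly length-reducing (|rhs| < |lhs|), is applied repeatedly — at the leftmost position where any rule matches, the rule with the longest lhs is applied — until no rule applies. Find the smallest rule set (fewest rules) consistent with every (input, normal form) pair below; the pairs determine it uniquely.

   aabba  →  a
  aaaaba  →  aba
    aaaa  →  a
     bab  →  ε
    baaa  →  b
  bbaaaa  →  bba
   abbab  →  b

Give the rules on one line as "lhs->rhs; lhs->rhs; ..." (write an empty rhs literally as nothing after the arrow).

  | aabba => aaaa => a
  | aaaaba => aba
  | aaaa => a
  | bab => ε

aaa->; abb->aa; bab->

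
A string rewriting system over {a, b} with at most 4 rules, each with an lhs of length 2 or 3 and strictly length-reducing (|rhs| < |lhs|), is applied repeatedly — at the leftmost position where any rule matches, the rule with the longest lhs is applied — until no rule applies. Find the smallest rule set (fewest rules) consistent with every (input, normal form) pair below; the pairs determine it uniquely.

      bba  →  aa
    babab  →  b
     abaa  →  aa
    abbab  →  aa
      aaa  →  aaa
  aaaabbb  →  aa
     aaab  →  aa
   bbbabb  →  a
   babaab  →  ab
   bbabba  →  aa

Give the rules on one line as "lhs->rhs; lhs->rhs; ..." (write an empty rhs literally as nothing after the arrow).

  | bba => aa
  | babab => bab => b
  | abaa => aa
  | abbab => aaab => abb => aa

aab->bb; ba->; bb->a; bbb->a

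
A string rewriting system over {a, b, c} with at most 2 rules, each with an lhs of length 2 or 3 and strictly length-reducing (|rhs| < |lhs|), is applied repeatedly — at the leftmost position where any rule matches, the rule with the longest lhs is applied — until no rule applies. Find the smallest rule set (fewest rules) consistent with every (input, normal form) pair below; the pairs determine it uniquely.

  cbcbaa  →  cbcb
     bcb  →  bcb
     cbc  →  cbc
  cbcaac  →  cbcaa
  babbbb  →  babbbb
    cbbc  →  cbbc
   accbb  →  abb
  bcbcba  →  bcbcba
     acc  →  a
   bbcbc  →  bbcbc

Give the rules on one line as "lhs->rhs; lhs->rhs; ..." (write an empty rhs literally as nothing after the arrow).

ac->a; baa->b

  | cbcbaa => cbcb
  | bcb
  | cbc
  | cbcaac => cbcaa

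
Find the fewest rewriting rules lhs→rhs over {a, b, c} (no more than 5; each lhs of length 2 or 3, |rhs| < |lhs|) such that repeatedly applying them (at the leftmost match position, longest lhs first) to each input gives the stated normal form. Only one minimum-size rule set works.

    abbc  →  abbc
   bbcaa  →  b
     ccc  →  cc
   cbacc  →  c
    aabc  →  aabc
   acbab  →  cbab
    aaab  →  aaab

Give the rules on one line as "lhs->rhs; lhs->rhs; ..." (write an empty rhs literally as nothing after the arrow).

  | abbc
  | bbcaa => bbcc => b
  | ccc => cc
  | cbacc => cbcc => c

ac->c; bcc->; caa->cc; ccc->cc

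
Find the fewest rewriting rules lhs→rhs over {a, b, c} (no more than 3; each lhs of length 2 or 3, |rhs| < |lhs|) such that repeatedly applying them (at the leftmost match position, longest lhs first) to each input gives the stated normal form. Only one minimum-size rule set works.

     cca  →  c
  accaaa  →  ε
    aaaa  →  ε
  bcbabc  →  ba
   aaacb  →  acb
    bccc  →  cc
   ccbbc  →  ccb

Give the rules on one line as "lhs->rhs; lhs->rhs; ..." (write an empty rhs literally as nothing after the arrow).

aa->; bc->; ca->

  | cca => c
  | accaaa => acaa => aa => ε
  | aaaa => aa => ε
  | bcbabc => babc => ba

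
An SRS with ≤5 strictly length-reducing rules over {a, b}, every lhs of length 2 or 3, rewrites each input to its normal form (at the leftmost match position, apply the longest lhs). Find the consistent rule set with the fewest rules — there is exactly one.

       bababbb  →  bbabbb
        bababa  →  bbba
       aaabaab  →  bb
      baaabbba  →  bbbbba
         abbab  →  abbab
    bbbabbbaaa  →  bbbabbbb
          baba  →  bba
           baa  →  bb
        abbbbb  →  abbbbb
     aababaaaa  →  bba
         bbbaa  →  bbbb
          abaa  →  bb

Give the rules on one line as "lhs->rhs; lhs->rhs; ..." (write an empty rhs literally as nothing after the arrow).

  | bababbb => bbabbb
  | bababa => bbaba => bbba
  | aaabaab => bbaab => bb
  | baaabbba => bbbbba

aa->b; aaa->b; aab->; aba->ba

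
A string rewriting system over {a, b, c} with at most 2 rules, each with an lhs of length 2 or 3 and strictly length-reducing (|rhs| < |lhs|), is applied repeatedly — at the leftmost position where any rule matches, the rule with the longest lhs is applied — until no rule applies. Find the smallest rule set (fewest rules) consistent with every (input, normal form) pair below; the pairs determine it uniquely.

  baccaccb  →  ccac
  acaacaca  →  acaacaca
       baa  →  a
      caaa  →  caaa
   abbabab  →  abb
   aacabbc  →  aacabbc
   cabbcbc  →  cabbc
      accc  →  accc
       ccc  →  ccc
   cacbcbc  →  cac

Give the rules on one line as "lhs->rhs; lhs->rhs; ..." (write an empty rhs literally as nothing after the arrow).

ba->; cb->

  | baccaccb => ccaccb => ccac
  | acaacaca
  | baa => a
  | caaa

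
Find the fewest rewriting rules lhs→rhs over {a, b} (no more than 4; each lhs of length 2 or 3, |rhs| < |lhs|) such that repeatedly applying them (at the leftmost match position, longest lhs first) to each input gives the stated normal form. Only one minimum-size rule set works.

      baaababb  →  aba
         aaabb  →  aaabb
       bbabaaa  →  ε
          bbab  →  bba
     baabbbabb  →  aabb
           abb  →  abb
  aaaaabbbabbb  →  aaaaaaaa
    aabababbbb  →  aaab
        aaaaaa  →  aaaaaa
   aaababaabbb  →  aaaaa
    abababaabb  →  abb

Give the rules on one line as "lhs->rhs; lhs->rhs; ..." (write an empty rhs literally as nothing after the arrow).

baa->; bab->ba; bbb->a

  | baaababb => ababb => abab => aba
  | aaabb
  | bbabaaa => bbaaaa => baa => ε
  | bbab => bba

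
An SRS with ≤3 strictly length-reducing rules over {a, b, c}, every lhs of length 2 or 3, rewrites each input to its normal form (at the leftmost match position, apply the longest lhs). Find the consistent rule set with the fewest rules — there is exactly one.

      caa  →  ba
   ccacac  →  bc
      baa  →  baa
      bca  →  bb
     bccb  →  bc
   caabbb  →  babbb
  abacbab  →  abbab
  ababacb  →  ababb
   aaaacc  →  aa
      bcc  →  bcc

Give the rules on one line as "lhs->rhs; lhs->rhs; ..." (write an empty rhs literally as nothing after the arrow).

ac->; ca->b; cb->

  | caa => ba
  | ccacac => cbcac => cac => bc
  | baa
  | bca => bb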